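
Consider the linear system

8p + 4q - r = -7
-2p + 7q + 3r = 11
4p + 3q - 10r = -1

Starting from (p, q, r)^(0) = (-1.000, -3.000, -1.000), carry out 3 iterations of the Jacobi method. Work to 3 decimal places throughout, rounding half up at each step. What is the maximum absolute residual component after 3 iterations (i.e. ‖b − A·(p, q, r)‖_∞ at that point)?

Iteration 1:
  p = (-7 - (4)·-3.000 - (-1)·-1.000) / (8) = 0.500
  q = (11 - (-2)·-1.000 - (3)·-1.000) / (7) = 1.714
  r = (-1 - (4)·-1.000 - (3)·-3.000) / (-10) = -1.200
Iteration 2:
  p = (-7 - (4)·1.714 - (-1)·-1.200) / (8) = -1.882
  q = (11 - (-2)·0.500 - (3)·-1.200) / (7) = 2.229
  r = (-1 - (4)·0.500 - (3)·1.714) / (-10) = 0.814
Iteration 3:
  p = (-7 - (4)·2.229 - (-1)·0.814) / (8) = -1.888
  q = (11 - (-2)·-1.882 - (3)·0.814) / (7) = 0.685
  r = (-1 - (4)·-1.882 - (3)·2.229) / (-10) = 0.016
Residual b − A·x = (5.380, 2.381, 4.657); ∞-norm = 5.380

5.380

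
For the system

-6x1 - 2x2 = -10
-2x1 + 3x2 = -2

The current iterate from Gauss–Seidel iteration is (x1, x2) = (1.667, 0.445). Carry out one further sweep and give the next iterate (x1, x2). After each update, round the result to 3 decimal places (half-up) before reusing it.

(1.518, 0.345)

One sweep:
  x1 = (-10 - (-2)·0.445) / (-6) = 1.518
  x2 = (-2 - (-2)·1.518) / (3) = 0.345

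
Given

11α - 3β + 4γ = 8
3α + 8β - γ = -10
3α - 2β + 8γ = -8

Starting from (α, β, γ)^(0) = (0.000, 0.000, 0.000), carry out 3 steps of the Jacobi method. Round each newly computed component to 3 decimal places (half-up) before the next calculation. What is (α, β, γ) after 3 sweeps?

Iteration 1:
  α = (8 - (-3)·0.000 - (4)·0.000) / (11) = 0.727
  β = (-10 - (3)·0.000 - (-1)·0.000) / (8) = -1.250
  γ = (-8 - (3)·0.000 - (-2)·0.000) / (8) = -1.000
Iteration 2:
  α = (8 - (-3)·-1.250 - (4)·-1.000) / (11) = 0.750
  β = (-10 - (3)·0.727 - (-1)·-1.000) / (8) = -1.648
  γ = (-8 - (3)·0.727 - (-2)·-1.250) / (8) = -1.585
Iteration 3:
  α = (8 - (-3)·-1.648 - (4)·-1.585) / (11) = 0.854
  β = (-10 - (3)·0.750 - (-1)·-1.585) / (8) = -1.729
  γ = (-8 - (3)·0.750 - (-2)·-1.648) / (8) = -1.693

(0.854, -1.729, -1.693)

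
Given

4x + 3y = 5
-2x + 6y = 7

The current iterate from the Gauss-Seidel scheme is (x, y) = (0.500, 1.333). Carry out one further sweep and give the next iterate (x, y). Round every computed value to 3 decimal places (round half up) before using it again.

One sweep:
  x = (5 - (3)·1.333) / (4) = 0.250
  y = (7 - (-2)·0.250) / (6) = 1.250

(0.250, 1.250)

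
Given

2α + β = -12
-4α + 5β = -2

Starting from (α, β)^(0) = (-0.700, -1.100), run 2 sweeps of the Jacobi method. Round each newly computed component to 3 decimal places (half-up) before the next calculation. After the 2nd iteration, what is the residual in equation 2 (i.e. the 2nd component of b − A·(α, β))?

-0.280

Iteration 1:
  α = (-12 - (1)·-1.100) / (2) = -5.450
  β = (-2 - (-4)·-0.700) / (5) = -0.960
Iteration 2:
  α = (-12 - (1)·-0.960) / (2) = -5.520
  β = (-2 - (-4)·-5.450) / (5) = -4.760
Residual b − A·x = (3.800, -0.280)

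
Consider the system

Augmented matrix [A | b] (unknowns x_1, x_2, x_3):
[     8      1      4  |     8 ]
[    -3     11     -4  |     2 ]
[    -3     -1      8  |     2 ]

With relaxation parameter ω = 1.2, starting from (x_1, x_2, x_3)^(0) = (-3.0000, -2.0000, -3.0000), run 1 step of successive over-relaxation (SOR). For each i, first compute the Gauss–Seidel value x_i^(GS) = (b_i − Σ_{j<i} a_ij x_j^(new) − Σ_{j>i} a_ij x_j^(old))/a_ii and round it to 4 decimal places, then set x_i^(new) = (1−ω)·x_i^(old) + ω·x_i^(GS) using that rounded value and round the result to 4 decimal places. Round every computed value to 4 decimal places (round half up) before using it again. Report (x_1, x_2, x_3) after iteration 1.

(3.9000, 0.5854, 2.7428)

Iteration 1:
  x_1: GS value = (8 - (1)·-2.0000 - (4)·-3.0000) / (8) = 2.7500;  x_1 ← (1−ω)·-3.0000 + ω·2.7500 = 3.9000
  x_2: GS value = (2 - (-3)·3.9000 - (-4)·-3.0000) / (11) = 0.1545;  x_2 ← (1−ω)·-2.0000 + ω·0.1545 = 0.5854
  x_3: GS value = (2 - (-3)·3.9000 - (-1)·0.5854) / (8) = 1.7857;  x_3 ← (1−ω)·-3.0000 + ω·1.7857 = 2.7428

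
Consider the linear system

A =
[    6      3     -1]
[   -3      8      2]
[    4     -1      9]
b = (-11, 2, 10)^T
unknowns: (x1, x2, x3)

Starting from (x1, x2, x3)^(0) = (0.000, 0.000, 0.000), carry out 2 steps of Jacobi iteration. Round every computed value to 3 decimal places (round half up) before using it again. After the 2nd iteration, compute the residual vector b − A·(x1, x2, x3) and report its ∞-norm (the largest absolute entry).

3.737

Iteration 1:
  x1 = (-11 - (3)·0.000 - (-1)·0.000) / (6) = -1.833
  x2 = (2 - (-3)·0.000 - (2)·0.000) / (8) = 0.250
  x3 = (10 - (4)·0.000 - (-1)·0.000) / (9) = 1.111
Iteration 2:
  x1 = (-11 - (3)·0.250 - (-1)·1.111) / (6) = -1.773
  x2 = (2 - (-3)·-1.833 - (2)·1.111) / (8) = -0.715
  x3 = (10 - (4)·-1.833 - (-1)·0.250) / (9) = 1.954
Residual b − A·x = (3.737, -1.507, -1.209); ∞-norm = 3.737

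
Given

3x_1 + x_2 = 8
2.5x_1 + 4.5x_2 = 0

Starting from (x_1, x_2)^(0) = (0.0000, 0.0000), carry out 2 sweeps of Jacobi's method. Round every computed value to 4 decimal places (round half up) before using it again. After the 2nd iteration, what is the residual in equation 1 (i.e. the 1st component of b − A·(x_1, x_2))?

1.4814

Iteration 1:
  x_1 = (8 - (1)·0.0000) / (3) = 2.6667
  x_2 = (0 - (2.5)·0.0000) / (4.5) = 0.0000
Iteration 2:
  x_1 = (8 - (1)·0.0000) / (3) = 2.6667
  x_2 = (0 - (2.5)·2.6667) / (4.5) = -1.4815
Residual b − A·x = (1.4814, 0.0000)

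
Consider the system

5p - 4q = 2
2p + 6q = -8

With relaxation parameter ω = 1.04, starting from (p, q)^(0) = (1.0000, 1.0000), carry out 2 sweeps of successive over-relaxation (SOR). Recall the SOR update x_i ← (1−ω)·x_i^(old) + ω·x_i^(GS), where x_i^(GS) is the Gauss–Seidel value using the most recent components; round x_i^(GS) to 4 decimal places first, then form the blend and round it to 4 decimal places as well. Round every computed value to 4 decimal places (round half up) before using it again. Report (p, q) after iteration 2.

Iteration 1:
  p: GS value = (2 - (-4)·1.0000) / (5) = 1.2000;  p ← (1−ω)·1.0000 + ω·1.2000 = 1.2080
  q: GS value = (-8 - (2)·1.2080) / (6) = -1.7360;  q ← (1−ω)·1.0000 + ω·-1.7360 = -1.8454
Iteration 2:
  p: GS value = (2 - (-4)·-1.8454) / (5) = -1.0763;  p ← (1−ω)·1.2080 + ω·-1.0763 = -1.1677
  q: GS value = (-8 - (2)·-1.1677) / (6) = -0.9441;  q ← (1−ω)·-1.8454 + ω·-0.9441 = -0.9080

(-1.1677, -0.9080)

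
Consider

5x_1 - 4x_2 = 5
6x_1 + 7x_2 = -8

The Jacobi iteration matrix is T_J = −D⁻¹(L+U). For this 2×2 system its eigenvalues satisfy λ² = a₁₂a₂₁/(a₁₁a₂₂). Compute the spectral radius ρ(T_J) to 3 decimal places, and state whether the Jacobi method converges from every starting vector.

0.828

a₁₂a₂₁/(a₁₁a₂₂) = (-4)·(6) / ((5)·(7)) = -0.685714
ρ = √|-0.685714| = √0.685714 = 0.828
ρ < 1, so Jacobi converges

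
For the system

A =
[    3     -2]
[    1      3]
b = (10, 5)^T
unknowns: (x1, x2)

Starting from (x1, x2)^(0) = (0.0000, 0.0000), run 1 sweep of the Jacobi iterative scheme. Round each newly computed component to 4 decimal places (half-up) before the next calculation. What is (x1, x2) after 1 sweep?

(3.3333, 1.6667)

Iteration 1:
  x1 = (10 - (-2)·0.0000) / (3) = 3.3333
  x2 = (5 - (1)·0.0000) / (3) = 1.6667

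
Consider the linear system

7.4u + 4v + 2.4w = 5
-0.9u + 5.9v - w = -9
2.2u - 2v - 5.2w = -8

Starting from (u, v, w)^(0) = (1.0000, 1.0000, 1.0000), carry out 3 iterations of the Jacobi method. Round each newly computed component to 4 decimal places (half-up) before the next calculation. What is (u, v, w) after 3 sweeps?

Iteration 1:
  u = (5 - (4)·1.0000 - (2.4)·1.0000) / (7.4) = -0.1892
  v = (-9 - (-0.9)·1.0000 - (-1)·1.0000) / (5.9) = -1.2034
  w = (-8 - (2.2)·1.0000 - (-2)·1.0000) / (-5.2) = 1.5769
Iteration 2:
  u = (5 - (4)·-1.2034 - (2.4)·1.5769) / (7.4) = 0.8147
  v = (-9 - (-0.9)·-0.1892 - (-1)·1.5769) / (5.9) = -1.2870
  w = (-8 - (2.2)·-0.1892 - (-2)·-1.2034) / (-5.2) = 1.9213
Iteration 3:
  u = (5 - (4)·-1.2870 - (2.4)·1.9213) / (7.4) = 0.7482
  v = (-9 - (-0.9)·0.8147 - (-1)·1.9213) / (5.9) = -1.0755
  w = (-8 - (2.2)·0.8147 - (-2)·-1.2870) / (-5.2) = 2.3781

(0.7482, -1.0755, 2.3781)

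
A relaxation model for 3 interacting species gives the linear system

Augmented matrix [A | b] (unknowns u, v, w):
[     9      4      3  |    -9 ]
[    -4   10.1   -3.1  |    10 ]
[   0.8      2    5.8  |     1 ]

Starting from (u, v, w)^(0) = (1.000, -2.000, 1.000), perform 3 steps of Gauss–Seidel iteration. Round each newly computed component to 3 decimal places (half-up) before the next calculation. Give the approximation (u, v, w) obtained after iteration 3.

Iteration 1:
  u = (-9 - (4)·-2.000 - (3)·1.000) / (9) = -0.444
  v = (10 - (-4)·-0.444 - (-3.1)·1.000) / (10.1) = 1.121
  w = (1 - (0.8)·-0.444 - (2)·1.121) / (5.8) = -0.153
Iteration 2:
  u = (-9 - (4)·1.121 - (3)·-0.153) / (9) = -1.447
  v = (10 - (-4)·-1.447 - (-3.1)·-0.153) / (10.1) = 0.370
  w = (1 - (0.8)·-1.447 - (2)·0.370) / (5.8) = 0.244
Iteration 3:
  u = (-9 - (4)·0.370 - (3)·0.244) / (9) = -1.246
  v = (10 - (-4)·-1.246 - (-3.1)·0.244) / (10.1) = 0.572
  w = (1 - (0.8)·-1.246 - (2)·0.572) / (5.8) = 0.147

(-1.246, 0.572, 0.147)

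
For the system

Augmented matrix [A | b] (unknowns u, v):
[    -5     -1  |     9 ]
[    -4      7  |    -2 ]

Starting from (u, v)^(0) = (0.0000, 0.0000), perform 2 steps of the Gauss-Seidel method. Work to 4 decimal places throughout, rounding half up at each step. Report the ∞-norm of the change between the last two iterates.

0.2629

Iteration 1:
  u = (9 - (-1)·0.0000) / (-5) = -1.8000
  v = (-2 - (-4)·-1.8000) / (7) = -1.3143
Iteration 2:
  u = (9 - (-1)·-1.3143) / (-5) = -1.5371
  v = (-2 - (-4)·-1.5371) / (7) = -1.1641
Change: (0.2629, 0.1502) → max |·| = 0.2629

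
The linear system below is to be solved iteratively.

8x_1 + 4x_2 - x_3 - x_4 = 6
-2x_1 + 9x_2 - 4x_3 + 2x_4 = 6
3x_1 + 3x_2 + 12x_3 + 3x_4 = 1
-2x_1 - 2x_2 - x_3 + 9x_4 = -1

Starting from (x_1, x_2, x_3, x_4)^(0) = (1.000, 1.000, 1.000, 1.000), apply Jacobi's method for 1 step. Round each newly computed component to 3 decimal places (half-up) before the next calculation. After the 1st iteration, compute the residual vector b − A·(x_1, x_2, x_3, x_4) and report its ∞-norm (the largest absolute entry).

6.555

Iteration 1:
  x_1 = (6 - (4)·1.000 - (-1)·1.000 - (-1)·1.000) / (8) = 0.500
  x_2 = (6 - (-2)·1.000 - (-4)·1.000 - (2)·1.000) / (9) = 1.111
  x_3 = (1 - (3)·1.000 - (3)·1.000 - (3)·1.000) / (12) = -0.667
  x_4 = (-1 - (-2)·1.000 - (-2)·1.000 - (-1)·1.000) / (9) = 0.444
Residual b − A·x = (-2.667, -6.555, 2.839, -2.441); ∞-norm = 6.555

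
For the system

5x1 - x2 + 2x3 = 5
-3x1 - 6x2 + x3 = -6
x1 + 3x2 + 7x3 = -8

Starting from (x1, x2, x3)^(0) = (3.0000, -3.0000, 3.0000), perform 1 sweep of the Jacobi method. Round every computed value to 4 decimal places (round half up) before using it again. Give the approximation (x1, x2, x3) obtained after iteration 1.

(-0.8000, 0.0000, -0.2857)

Iteration 1:
  x1 = (5 - (-1)·-3.0000 - (2)·3.0000) / (5) = -0.8000
  x2 = (-6 - (-3)·3.0000 - (1)·3.0000) / (-6) = 0.0000
  x3 = (-8 - (1)·3.0000 - (3)·-3.0000) / (7) = -0.2857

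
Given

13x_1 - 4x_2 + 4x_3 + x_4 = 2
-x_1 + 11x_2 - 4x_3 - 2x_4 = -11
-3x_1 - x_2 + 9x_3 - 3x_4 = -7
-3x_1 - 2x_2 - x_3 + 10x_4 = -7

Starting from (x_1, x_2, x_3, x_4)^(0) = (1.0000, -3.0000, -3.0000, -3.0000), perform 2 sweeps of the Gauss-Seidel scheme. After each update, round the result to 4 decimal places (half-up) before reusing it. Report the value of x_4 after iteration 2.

Iteration 1:
  x_1 = (2 - (-4)·-3.0000 - (4)·-3.0000 - (1)·-3.0000) / (13) = 0.3846
  x_2 = (-11 - (-1)·0.3846 - (-4)·-3.0000 - (-2)·-3.0000) / (11) = -2.6014
  x_3 = (-7 - (-3)·0.3846 - (-1)·-2.6014 - (-3)·-3.0000) / (9) = -1.9386
  x_4 = (-7 - (-3)·0.3846 - (-2)·-2.6014 - (-1)·-1.9386) / (10) = -1.2988
Iteration 2:
  x_1 = (2 - (-4)·-2.6014 - (4)·-1.9386 - (1)·-1.2988) / (13) = 0.0498
  x_2 = (-11 - (-1)·0.0498 - (-4)·-1.9386 - (-2)·-1.2988) / (11) = -1.9366
  x_3 = (-7 - (-3)·0.0498 - (-1)·-1.9366 - (-3)·-1.2988) / (9) = -1.4093
  x_4 = (-7 - (-3)·0.0498 - (-2)·-1.9366 - (-1)·-1.4093) / (10) = -1.2133

-1.2133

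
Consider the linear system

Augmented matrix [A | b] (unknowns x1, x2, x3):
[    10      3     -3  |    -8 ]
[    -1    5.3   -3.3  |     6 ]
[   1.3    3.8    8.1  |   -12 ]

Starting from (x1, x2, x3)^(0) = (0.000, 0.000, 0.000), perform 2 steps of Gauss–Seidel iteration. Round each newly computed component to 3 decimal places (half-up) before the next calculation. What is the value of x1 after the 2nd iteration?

-1.638

Iteration 1:
  x1 = (-8 - (3)·0.000 - (-3)·0.000) / (10) = -0.800
  x2 = (6 - (-1)·-0.800 - (-3.3)·0.000) / (5.3) = 0.981
  x3 = (-12 - (1.3)·-0.800 - (3.8)·0.981) / (8.1) = -1.813
Iteration 2:
  x1 = (-8 - (3)·0.981 - (-3)·-1.813) / (10) = -1.638
  x2 = (6 - (-1)·-1.638 - (-3.3)·-1.813) / (5.3) = -0.306
  x3 = (-12 - (1.3)·-1.638 - (3.8)·-0.306) / (8.1) = -1.075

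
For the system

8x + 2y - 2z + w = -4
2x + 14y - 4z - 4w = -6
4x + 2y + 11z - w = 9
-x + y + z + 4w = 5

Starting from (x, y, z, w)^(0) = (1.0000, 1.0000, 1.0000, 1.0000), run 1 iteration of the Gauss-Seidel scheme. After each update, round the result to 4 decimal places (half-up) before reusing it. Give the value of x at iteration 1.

-0.6250

Iteration 1:
  x = (-4 - (2)·1.0000 - (-2)·1.0000 - (1)·1.0000) / (8) = -0.6250
  y = (-6 - (2)·-0.6250 - (-4)·1.0000 - (-4)·1.0000) / (14) = 0.2321
  z = (9 - (4)·-0.6250 - (2)·0.2321 - (-1)·1.0000) / (11) = 1.0942
  w = (5 - (-1)·-0.6250 - (1)·0.2321 - (1)·1.0942) / (4) = 0.7622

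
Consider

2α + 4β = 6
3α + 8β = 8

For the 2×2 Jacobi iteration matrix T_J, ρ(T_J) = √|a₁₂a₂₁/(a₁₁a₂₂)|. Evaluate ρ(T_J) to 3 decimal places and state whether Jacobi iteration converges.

a₁₂a₂₁/(a₁₁a₂₂) = (4)·(3) / ((2)·(8)) = 0.750000
ρ = √|0.750000| = √0.750000 = 0.866
ρ < 1, so Jacobi converges

0.866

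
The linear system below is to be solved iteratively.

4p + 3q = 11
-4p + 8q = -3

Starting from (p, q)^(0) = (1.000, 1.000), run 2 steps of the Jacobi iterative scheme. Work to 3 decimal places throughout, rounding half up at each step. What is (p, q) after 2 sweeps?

Iteration 1:
  p = (11 - (3)·1.000) / (4) = 2.000
  q = (-3 - (-4)·1.000) / (8) = 0.125
Iteration 2:
  p = (11 - (3)·0.125) / (4) = 2.656
  q = (-3 - (-4)·2.000) / (8) = 0.625

(2.656, 0.625)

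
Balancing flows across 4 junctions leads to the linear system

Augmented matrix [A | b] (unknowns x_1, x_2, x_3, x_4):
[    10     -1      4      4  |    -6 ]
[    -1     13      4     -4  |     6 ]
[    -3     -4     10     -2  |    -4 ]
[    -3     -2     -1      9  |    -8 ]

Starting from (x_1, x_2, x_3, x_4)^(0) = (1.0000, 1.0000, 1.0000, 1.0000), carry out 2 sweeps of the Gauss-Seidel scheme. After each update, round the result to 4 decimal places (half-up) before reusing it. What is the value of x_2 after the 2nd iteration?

Iteration 1:
  x_1 = (-6 - (-1)·1.0000 - (4)·1.0000 - (4)·1.0000) / (10) = -1.3000
  x_2 = (6 - (-1)·-1.3000 - (4)·1.0000 - (-4)·1.0000) / (13) = 0.3615
  x_3 = (-4 - (-3)·-1.3000 - (-4)·0.3615 - (-2)·1.0000) / (10) = -0.4454
  x_4 = (-8 - (-3)·-1.3000 - (-2)·0.3615 - (-1)·-0.4454) / (9) = -1.2914
Iteration 2:
  x_1 = (-6 - (-1)·0.3615 - (4)·-0.4454 - (4)·-1.2914) / (10) = 0.1309
  x_2 = (6 - (-1)·0.1309 - (4)·-0.4454 - (-4)·-1.2914) / (13) = 0.2113
  x_3 = (-4 - (-3)·0.1309 - (-4)·0.2113 - (-2)·-1.2914) / (10) = -0.5345
  x_4 = (-8 - (-3)·0.1309 - (-2)·0.2113 - (-1)·-0.5345) / (9) = -0.8577

0.2113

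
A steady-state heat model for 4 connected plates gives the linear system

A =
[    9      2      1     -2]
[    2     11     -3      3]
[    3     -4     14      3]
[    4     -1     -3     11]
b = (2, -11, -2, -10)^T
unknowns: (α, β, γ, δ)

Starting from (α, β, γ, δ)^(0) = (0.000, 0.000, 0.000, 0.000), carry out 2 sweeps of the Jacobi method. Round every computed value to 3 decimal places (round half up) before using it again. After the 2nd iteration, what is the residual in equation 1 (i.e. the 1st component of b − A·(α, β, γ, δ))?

Iteration 1:
  α = (2 - (2)·0.000 - (1)·0.000 - (-2)·0.000) / (9) = 0.222
  β = (-11 - (2)·0.000 - (-3)·0.000 - (3)·0.000) / (11) = -1.000
  γ = (-2 - (3)·0.000 - (-4)·0.000 - (3)·0.000) / (14) = -0.143
  δ = (-10 - (4)·0.000 - (-1)·0.000 - (-3)·0.000) / (11) = -0.909
Iteration 2:
  α = (2 - (2)·-1.000 - (1)·-0.143 - (-2)·-0.909) / (9) = 0.258
  β = (-11 - (2)·0.222 - (-3)·-0.143 - (3)·-0.909) / (11) = -0.831
  γ = (-2 - (3)·0.222 - (-4)·-1.000 - (3)·-0.909) / (14) = -0.281
  δ = (-10 - (4)·0.222 - (-1)·-1.000 - (-3)·-0.143) / (11) = -1.120
Residual b − A·x = (-0.619, 0.142, 1.196, -0.386)

-0.619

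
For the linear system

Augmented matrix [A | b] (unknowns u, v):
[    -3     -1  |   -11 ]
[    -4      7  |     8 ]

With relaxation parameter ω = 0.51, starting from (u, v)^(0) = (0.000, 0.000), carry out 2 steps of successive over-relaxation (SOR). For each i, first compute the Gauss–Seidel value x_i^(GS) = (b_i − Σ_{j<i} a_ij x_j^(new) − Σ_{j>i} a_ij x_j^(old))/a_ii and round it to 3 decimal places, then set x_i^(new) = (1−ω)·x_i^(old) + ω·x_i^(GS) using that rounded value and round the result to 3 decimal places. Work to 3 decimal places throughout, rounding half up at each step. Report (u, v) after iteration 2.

(2.595, 1.892)

Iteration 1:
  u: GS value = (-11 - (-1)·0.000) / (-3) = 3.667;  u ← (1−ω)·0.000 + ω·3.667 = 1.870
  v: GS value = (8 - (-4)·1.870) / (7) = 2.211;  v ← (1−ω)·0.000 + ω·2.211 = 1.128
Iteration 2:
  u: GS value = (-11 - (-1)·1.128) / (-3) = 3.291;  u ← (1−ω)·1.870 + ω·3.291 = 2.595
  v: GS value = (8 - (-4)·2.595) / (7) = 2.626;  v ← (1−ω)·1.128 + ω·2.626 = 1.892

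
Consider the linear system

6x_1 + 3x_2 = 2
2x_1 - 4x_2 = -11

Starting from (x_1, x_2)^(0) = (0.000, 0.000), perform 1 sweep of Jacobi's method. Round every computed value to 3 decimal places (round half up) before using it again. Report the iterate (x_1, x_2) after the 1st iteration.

(0.333, 2.750)

Iteration 1:
  x_1 = (2 - (3)·0.000) / (6) = 0.333
  x_2 = (-11 - (2)·0.000) / (-4) = 2.750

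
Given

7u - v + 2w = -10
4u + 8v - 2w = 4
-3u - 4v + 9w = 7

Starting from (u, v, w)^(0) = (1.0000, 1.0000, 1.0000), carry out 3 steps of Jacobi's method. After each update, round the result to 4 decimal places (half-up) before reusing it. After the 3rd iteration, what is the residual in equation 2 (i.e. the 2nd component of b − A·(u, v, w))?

-1.0852

Iteration 1:
  u = (-10 - (-1)·1.0000 - (2)·1.0000) / (7) = -1.5714
  v = (4 - (4)·1.0000 - (-2)·1.0000) / (8) = 0.2500
  w = (7 - (-3)·1.0000 - (-4)·1.0000) / (9) = 1.5556
Iteration 2:
  u = (-10 - (-1)·0.2500 - (2)·1.5556) / (7) = -1.8373
  v = (4 - (4)·-1.5714 - (-2)·1.5556) / (8) = 1.6746
  w = (7 - (-3)·-1.5714 - (-4)·0.2500) / (9) = 0.3651
Iteration 3:
  u = (-10 - (-1)·1.6746 - (2)·0.3651) / (7) = -1.2937
  v = (4 - (4)·-1.8373 - (-2)·0.3651) / (8) = 1.5099
  w = (7 - (-3)·-1.8373 - (-4)·1.6746) / (9) = 0.9096
Residual b − A·x = (-1.2534, -1.0852, 0.9721)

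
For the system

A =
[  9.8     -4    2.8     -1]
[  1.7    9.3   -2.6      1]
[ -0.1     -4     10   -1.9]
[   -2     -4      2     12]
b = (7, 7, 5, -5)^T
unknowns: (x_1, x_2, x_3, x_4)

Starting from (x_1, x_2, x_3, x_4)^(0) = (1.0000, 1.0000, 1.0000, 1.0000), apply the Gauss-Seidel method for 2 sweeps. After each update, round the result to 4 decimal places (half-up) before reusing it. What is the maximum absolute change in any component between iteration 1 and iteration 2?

Iteration 1:
  x_1 = (7 - (-4)·1.0000 - (2.8)·1.0000 - (-1)·1.0000) / (9.8) = 0.9388
  x_2 = (7 - (1.7)·0.9388 - (-2.6)·1.0000 - (1)·1.0000) / (9.3) = 0.7531
  x_3 = (5 - (-0.1)·0.9388 - (-4)·0.7531 - (-1.9)·1.0000) / (10) = 1.0006
  x_4 = (-5 - (-2)·0.9388 - (-4)·0.7531 - (2)·1.0006) / (12) = -0.1759
Iteration 2:
  x_1 = (7 - (-4)·0.7531 - (2.8)·1.0006 - (-1)·-0.1759) / (9.8) = 0.7178
  x_2 = (7 - (1.7)·0.7178 - (-2.6)·1.0006 - (1)·-0.1759) / (9.3) = 0.9201
  x_3 = (5 - (-0.1)·0.7178 - (-4)·0.9201 - (-1.9)·-0.1759) / (10) = 0.8418
  x_4 = (-5 - (-2)·0.7178 - (-4)·0.9201 - (2)·0.8418) / (12) = -0.1306
Change: (-0.2210, 0.1670, -0.1588, 0.0453) → max |·| = 0.2210

0.2210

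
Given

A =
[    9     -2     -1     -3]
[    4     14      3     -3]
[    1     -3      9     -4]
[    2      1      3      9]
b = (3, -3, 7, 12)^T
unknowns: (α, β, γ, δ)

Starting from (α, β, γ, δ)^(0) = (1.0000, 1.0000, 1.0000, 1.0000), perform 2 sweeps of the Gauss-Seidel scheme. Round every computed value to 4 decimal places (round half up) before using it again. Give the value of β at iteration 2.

-0.4087

Iteration 1:
  α = (3 - (-2)·1.0000 - (-1)·1.0000 - (-3)·1.0000) / (9) = 1.0000
  β = (-3 - (4)·1.0000 - (3)·1.0000 - (-3)·1.0000) / (14) = -0.5000
  γ = (7 - (1)·1.0000 - (-3)·-0.5000 - (-4)·1.0000) / (9) = 0.9444
  δ = (12 - (2)·1.0000 - (1)·-0.5000 - (3)·0.9444) / (9) = 0.8519
Iteration 2:
  α = (3 - (-2)·-0.5000 - (-1)·0.9444 - (-3)·0.8519) / (9) = 0.6111
  β = (-3 - (4)·0.6111 - (3)·0.9444 - (-3)·0.8519) / (14) = -0.4087
  γ = (7 - (1)·0.6111 - (-3)·-0.4087 - (-4)·0.8519) / (9) = 0.9523
  δ = (12 - (2)·0.6111 - (1)·-0.4087 - (3)·0.9523) / (9) = 0.9255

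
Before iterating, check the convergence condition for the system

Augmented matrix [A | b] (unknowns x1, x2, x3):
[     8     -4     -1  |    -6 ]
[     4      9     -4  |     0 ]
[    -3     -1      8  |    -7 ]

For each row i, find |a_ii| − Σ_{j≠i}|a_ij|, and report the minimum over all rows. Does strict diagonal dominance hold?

1

row 1: |8| − (4+1) = 3
row 2: |9| − (4+4) = 1
row 3: |8| − (3+1) = 4
minimum over rows = 1 → strictly diagonally dominant (convergence guaranteed)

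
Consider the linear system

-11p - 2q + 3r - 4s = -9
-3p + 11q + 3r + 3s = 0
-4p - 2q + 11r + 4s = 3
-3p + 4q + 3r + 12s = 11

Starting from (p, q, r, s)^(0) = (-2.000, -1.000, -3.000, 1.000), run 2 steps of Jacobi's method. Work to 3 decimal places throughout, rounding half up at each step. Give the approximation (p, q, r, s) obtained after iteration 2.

(0.000, -0.186, -0.339, 1.121)

Iteration 1:
  p = (-9 - (-2)·-1.000 - (3)·-3.000 - (-4)·1.000) / (-11) = -0.182
  q = (0 - (-3)·-2.000 - (3)·-3.000 - (3)·1.000) / (11) = 0.000
  r = (3 - (-4)·-2.000 - (-2)·-1.000 - (4)·1.000) / (11) = -1.000
  s = (11 - (-3)·-2.000 - (4)·-1.000 - (3)·-3.000) / (12) = 1.500
Iteration 2:
  p = (-9 - (-2)·0.000 - (3)·-1.000 - (-4)·1.500) / (-11) = 0.000
  q = (0 - (-3)·-0.182 - (3)·-1.000 - (3)·1.500) / (11) = -0.186
  r = (3 - (-4)·-0.182 - (-2)·0.000 - (4)·1.500) / (11) = -0.339
  s = (11 - (-3)·-0.182 - (4)·0.000 - (3)·-1.000) / (12) = 1.121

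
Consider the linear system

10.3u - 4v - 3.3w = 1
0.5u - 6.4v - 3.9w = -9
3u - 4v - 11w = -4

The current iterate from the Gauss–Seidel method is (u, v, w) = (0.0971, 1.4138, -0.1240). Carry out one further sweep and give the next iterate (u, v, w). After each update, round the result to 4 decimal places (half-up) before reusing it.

(0.6064, 1.5292, -0.0271)

One sweep:
  u = (1 - (-4)·1.4138 - (-3.3)·-0.1240) / (10.3) = 0.6064
  v = (-9 - (0.5)·0.6064 - (-3.9)·-0.1240) / (-6.4) = 1.5292
  w = (-4 - (3)·0.6064 - (-4)·1.5292) / (-11) = -0.0271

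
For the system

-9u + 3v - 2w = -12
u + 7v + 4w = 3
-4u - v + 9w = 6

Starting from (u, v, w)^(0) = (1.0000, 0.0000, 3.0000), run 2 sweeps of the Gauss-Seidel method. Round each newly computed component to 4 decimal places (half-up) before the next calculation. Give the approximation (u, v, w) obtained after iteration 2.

(0.6931, -0.1330, 0.9599)

Iteration 1:
  u = (-12 - (3)·0.0000 - (-2)·3.0000) / (-9) = 0.6667
  v = (3 - (1)·0.6667 - (4)·3.0000) / (7) = -1.3810
  w = (6 - (-4)·0.6667 - (-1)·-1.3810) / (9) = 0.8095
Iteration 2:
  u = (-12 - (3)·-1.3810 - (-2)·0.8095) / (-9) = 0.6931
  v = (3 - (1)·0.6931 - (4)·0.8095) / (7) = -0.1330
  w = (6 - (-4)·0.6931 - (-1)·-0.1330) / (9) = 0.9599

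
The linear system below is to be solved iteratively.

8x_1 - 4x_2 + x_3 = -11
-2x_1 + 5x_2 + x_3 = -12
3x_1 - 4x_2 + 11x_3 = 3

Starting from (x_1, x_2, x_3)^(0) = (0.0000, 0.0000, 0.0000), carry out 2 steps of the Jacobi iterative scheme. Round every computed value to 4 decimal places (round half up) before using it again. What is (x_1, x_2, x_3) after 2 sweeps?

(-2.6091, -3.0045, -0.2250)

Iteration 1:
  x_1 = (-11 - (-4)·0.0000 - (1)·0.0000) / (8) = -1.3750
  x_2 = (-12 - (-2)·0.0000 - (1)·0.0000) / (5) = -2.4000
  x_3 = (3 - (3)·0.0000 - (-4)·0.0000) / (11) = 0.2727
Iteration 2:
  x_1 = (-11 - (-4)·-2.4000 - (1)·0.2727) / (8) = -2.6091
  x_2 = (-12 - (-2)·-1.3750 - (1)·0.2727) / (5) = -3.0045
  x_3 = (3 - (3)·-1.3750 - (-4)·-2.4000) / (11) = -0.2250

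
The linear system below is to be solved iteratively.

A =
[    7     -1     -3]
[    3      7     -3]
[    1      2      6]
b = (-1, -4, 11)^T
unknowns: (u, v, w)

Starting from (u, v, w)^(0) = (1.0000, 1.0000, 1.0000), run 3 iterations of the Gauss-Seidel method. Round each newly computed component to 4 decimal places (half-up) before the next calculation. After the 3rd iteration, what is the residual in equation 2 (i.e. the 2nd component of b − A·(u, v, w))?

Iteration 1:
  u = (-1 - (-1)·1.0000 - (-3)·1.0000) / (7) = 0.4286
  v = (-4 - (3)·0.4286 - (-3)·1.0000) / (7) = -0.3265
  w = (11 - (1)·0.4286 - (2)·-0.3265) / (6) = 1.8707
Iteration 2:
  u = (-1 - (-1)·-0.3265 - (-3)·1.8707) / (7) = 0.6122
  v = (-4 - (3)·0.6122 - (-3)·1.8707) / (7) = -0.0321
  w = (11 - (1)·0.6122 - (2)·-0.0321) / (6) = 1.7420
Iteration 3:
  u = (-1 - (-1)·-0.0321 - (-3)·1.7420) / (7) = 0.5991
  v = (-4 - (3)·0.5991 - (-3)·1.7420) / (7) = -0.0816
  w = (11 - (1)·0.5991 - (2)·-0.0816) / (6) = 1.7607
Residual b − A·x = (0.0068, 0.0560, -0.0001)

0.0560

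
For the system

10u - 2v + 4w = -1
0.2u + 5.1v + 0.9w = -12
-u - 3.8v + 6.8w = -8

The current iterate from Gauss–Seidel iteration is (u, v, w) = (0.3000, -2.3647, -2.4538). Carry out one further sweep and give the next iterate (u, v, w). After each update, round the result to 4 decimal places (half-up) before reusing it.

(0.4086, -1.9359, -2.1982)

One sweep:
  u = (-1 - (-2)·-2.3647 - (4)·-2.4538) / (10) = 0.4086
  v = (-12 - (0.2)·0.4086 - (0.9)·-2.4538) / (5.1) = -1.9359
  w = (-8 - (-1)·0.4086 - (-3.8)·-1.9359) / (6.8) = -2.1982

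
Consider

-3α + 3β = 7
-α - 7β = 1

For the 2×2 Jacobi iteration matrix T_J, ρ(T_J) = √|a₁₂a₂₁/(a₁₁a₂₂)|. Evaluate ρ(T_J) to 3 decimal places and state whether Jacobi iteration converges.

0.378

a₁₂a₂₁/(a₁₁a₂₂) = (3)·(-1) / ((-3)·(-7)) = -0.142857
ρ = √|-0.142857| = √0.142857 = 0.378
ρ < 1, so Jacobi converges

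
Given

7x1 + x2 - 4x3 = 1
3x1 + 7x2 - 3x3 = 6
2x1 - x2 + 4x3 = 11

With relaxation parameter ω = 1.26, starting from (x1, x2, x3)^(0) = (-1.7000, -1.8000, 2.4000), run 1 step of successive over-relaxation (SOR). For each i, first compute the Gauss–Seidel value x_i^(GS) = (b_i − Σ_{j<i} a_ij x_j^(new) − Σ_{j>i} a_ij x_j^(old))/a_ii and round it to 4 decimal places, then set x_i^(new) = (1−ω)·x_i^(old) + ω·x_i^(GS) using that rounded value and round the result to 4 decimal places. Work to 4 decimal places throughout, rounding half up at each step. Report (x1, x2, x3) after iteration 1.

Iteration 1:
  x1: GS value = (1 - (1)·-1.8000 - (-4)·2.4000) / (7) = 1.7714;  x1 ← (1−ω)·-1.7000 + ω·1.7714 = 2.6740
  x2: GS value = (6 - (3)·2.6740 - (-3)·2.4000) / (7) = 0.7397;  x2 ← (1−ω)·-1.8000 + ω·0.7397 = 1.4000
  x3: GS value = (11 - (2)·2.6740 - (-1)·1.4000) / (4) = 1.7630;  x3 ← (1−ω)·2.4000 + ω·1.7630 = 1.5974

(2.6740, 1.4000, 1.5974)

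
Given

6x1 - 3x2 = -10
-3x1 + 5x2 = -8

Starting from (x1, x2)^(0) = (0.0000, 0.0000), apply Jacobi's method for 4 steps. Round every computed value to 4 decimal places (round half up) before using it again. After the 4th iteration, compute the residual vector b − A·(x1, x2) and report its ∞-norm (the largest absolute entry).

Iteration 1:
  x1 = (-10 - (-3)·0.0000) / (6) = -1.6667
  x2 = (-8 - (-3)·0.0000) / (5) = -1.6000
Iteration 2:
  x1 = (-10 - (-3)·-1.6000) / (6) = -2.4667
  x2 = (-8 - (-3)·-1.6667) / (5) = -2.6000
Iteration 3:
  x1 = (-10 - (-3)·-2.6000) / (6) = -2.9667
  x2 = (-8 - (-3)·-2.4667) / (5) = -3.0800
Iteration 4:
  x1 = (-10 - (-3)·-3.0800) / (6) = -3.2067
  x2 = (-8 - (-3)·-2.9667) / (5) = -3.3800
Residual b − A·x = (-0.8998, -0.7201); ∞-norm = 0.8998

0.8998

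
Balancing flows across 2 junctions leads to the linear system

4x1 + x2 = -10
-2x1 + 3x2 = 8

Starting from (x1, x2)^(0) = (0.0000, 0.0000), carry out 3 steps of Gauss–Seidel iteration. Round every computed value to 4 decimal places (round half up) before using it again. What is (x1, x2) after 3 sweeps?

Iteration 1:
  x1 = (-10 - (1)·0.0000) / (4) = -2.5000
  x2 = (8 - (-2)·-2.5000) / (3) = 1.0000
Iteration 2:
  x1 = (-10 - (1)·1.0000) / (4) = -2.7500
  x2 = (8 - (-2)·-2.7500) / (3) = 0.8333
Iteration 3:
  x1 = (-10 - (1)·0.8333) / (4) = -2.7083
  x2 = (8 - (-2)·-2.7083) / (3) = 0.8611

(-2.7083, 0.8611)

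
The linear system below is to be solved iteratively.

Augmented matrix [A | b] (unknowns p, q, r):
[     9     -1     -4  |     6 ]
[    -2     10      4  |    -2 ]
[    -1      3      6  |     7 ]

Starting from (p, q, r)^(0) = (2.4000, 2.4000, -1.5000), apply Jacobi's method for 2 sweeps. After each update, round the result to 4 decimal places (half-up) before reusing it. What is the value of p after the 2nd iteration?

0.9274

Iteration 1:
  p = (6 - (-1)·2.4000 - (-4)·-1.5000) / (9) = 0.2667
  q = (-2 - (-2)·2.4000 - (4)·-1.5000) / (10) = 0.8800
  r = (7 - (-1)·2.4000 - (3)·2.4000) / (6) = 0.3667
Iteration 2:
  p = (6 - (-1)·0.8800 - (-4)·0.3667) / (9) = 0.9274
  q = (-2 - (-2)·0.2667 - (4)·0.3667) / (10) = -0.2933
  r = (7 - (-1)·0.2667 - (3)·0.8800) / (6) = 0.7711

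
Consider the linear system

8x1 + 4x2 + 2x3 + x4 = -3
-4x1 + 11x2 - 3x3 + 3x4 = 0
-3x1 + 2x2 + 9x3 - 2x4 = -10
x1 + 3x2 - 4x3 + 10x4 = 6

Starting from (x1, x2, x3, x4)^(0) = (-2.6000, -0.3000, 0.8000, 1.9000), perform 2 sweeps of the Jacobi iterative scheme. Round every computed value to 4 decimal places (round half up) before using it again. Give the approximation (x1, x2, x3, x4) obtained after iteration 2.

Iteration 1:
  x1 = (-3 - (4)·-0.3000 - (2)·0.8000 - (1)·1.9000) / (8) = -0.6625
  x2 = (0 - (-4)·-2.6000 - (-3)·0.8000 - (3)·1.9000) / (11) = -1.2455
  x3 = (-10 - (-3)·-2.6000 - (2)·-0.3000 - (-2)·1.9000) / (9) = -1.4889
  x4 = (6 - (1)·-2.6000 - (3)·-0.3000 - (-4)·0.8000) / (10) = 1.2700
Iteration 2:
  x1 = (-3 - (4)·-1.2455 - (2)·-1.4889 - (1)·1.2700) / (8) = 0.4612
  x2 = (0 - (-4)·-0.6625 - (-3)·-1.4889 - (3)·1.2700) / (11) = -0.9933
  x3 = (-10 - (-3)·-0.6625 - (2)·-1.2455 - (-2)·1.2700) / (9) = -0.7729
  x4 = (6 - (1)·-0.6625 - (3)·-1.2455 - (-4)·-1.4889) / (10) = 0.4443

(0.4612, -0.9933, -0.7729, 0.4443)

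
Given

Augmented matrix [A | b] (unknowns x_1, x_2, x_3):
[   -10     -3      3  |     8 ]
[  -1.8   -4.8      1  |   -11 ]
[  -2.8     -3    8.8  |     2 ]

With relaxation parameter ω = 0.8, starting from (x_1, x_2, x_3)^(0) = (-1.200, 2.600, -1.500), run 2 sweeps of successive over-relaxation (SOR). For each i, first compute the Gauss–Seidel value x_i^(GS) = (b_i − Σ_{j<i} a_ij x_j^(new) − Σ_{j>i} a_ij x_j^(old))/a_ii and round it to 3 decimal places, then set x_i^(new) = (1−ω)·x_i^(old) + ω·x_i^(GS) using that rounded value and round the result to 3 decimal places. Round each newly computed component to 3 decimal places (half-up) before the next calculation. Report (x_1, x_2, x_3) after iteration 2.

(-1.619, 2.874, 0.580)

Iteration 1:
  x_1: GS value = (8 - (-3)·2.600 - (3)·-1.500) / (-10) = -2.030;  x_1 ← (1−ω)·-1.200 + ω·-2.030 = -1.864
  x_2: GS value = (-11 - (-1.8)·-1.864 - (1)·-1.500) / (-4.8) = 2.678;  x_2 ← (1−ω)·2.600 + ω·2.678 = 2.662
  x_3: GS value = (2 - (-2.8)·-1.864 - (-3)·2.662) / (8.8) = 0.542;  x_3 ← (1−ω)·-1.500 + ω·0.542 = 0.134
Iteration 2:
  x_1: GS value = (8 - (-3)·2.662 - (3)·0.134) / (-10) = -1.558;  x_1 ← (1−ω)·-1.864 + ω·-1.558 = -1.619
  x_2: GS value = (-11 - (-1.8)·-1.619 - (1)·0.134) / (-4.8) = 2.927;  x_2 ← (1−ω)·2.662 + ω·2.927 = 2.874
  x_3: GS value = (2 - (-2.8)·-1.619 - (-3)·2.874) / (8.8) = 0.692;  x_3 ← (1−ω)·0.134 + ω·0.692 = 0.580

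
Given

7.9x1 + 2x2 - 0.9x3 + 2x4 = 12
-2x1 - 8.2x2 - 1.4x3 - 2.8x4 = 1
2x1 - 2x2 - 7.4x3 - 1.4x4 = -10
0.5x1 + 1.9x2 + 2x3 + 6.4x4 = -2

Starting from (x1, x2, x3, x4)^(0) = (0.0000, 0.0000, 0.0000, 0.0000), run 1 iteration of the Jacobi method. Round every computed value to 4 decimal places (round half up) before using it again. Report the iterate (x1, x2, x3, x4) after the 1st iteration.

(1.5190, -0.1220, 1.3514, -0.3125)

Iteration 1:
  x1 = (12 - (2)·0.0000 - (-0.9)·0.0000 - (2)·0.0000) / (7.9) = 1.5190
  x2 = (1 - (-2)·0.0000 - (-1.4)·0.0000 - (-2.8)·0.0000) / (-8.2) = -0.1220
  x3 = (-10 - (2)·0.0000 - (-2)·0.0000 - (-1.4)·0.0000) / (-7.4) = 1.3514
  x4 = (-2 - (0.5)·0.0000 - (1.9)·0.0000 - (2)·0.0000) / (6.4) = -0.3125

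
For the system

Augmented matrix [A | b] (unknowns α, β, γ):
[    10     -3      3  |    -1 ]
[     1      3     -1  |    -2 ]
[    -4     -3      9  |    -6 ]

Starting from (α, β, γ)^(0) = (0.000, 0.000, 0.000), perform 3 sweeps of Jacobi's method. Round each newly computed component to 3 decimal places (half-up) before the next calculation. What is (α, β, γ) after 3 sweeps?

Iteration 1:
  α = (-1 - (-3)·0.000 - (3)·0.000) / (10) = -0.100
  β = (-2 - (1)·0.000 - (-1)·0.000) / (3) = -0.667
  γ = (-6 - (-4)·0.000 - (-3)·0.000) / (9) = -0.667
Iteration 2:
  α = (-1 - (-3)·-0.667 - (3)·-0.667) / (10) = -0.100
  β = (-2 - (1)·-0.100 - (-1)·-0.667) / (3) = -0.856
  γ = (-6 - (-4)·-0.100 - (-3)·-0.667) / (9) = -0.933
Iteration 3:
  α = (-1 - (-3)·-0.856 - (3)·-0.933) / (10) = -0.077
  β = (-2 - (1)·-0.100 - (-1)·-0.933) / (3) = -0.944
  γ = (-6 - (-4)·-0.100 - (-3)·-0.856) / (9) = -0.996

(-0.077, -0.944, -0.996)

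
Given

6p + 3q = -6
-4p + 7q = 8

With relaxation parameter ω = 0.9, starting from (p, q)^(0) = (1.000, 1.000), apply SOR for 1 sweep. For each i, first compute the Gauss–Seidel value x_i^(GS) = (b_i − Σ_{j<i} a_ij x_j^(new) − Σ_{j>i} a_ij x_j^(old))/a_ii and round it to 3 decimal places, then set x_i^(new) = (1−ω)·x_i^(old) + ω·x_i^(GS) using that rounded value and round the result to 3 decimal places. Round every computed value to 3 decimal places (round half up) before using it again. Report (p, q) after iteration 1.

Iteration 1:
  p: GS value = (-6 - (3)·1.000) / (6) = -1.500;  p ← (1−ω)·1.000 + ω·-1.500 = -1.250
  q: GS value = (8 - (-4)·-1.250) / (7) = 0.429;  q ← (1−ω)·1.000 + ω·0.429 = 0.486

(-1.250, 0.486)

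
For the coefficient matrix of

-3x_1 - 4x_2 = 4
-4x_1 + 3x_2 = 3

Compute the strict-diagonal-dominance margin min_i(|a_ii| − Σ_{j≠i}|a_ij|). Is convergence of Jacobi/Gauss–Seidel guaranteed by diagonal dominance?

row 1: |-3| − (4) = -1
row 2: |3| − (4) = -1
minimum over rows = -1 → not strictly diagonally dominant

-1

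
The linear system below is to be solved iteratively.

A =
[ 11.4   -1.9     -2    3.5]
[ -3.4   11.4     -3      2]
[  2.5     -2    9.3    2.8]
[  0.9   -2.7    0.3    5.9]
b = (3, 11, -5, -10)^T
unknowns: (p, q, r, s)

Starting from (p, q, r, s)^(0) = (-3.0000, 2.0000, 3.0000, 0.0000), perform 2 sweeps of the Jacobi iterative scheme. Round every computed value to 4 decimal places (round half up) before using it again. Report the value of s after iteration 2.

-1.5084

Iteration 1:
  p = (3 - (-1.9)·2.0000 - (-2)·3.0000 - (3.5)·0.0000) / (11.4) = 1.1228
  q = (11 - (-3.4)·-3.0000 - (-3)·3.0000 - (2)·0.0000) / (11.4) = 0.8596
  r = (-5 - (2.5)·-3.0000 - (-2)·2.0000 - (2.8)·0.0000) / (9.3) = 0.6989
  s = (-10 - (0.9)·-3.0000 - (-2.7)·2.0000 - (0.3)·3.0000) / (5.9) = -0.4746
Iteration 2:
  p = (3 - (-1.9)·0.8596 - (-2)·0.6989 - (3.5)·-0.4746) / (11.4) = 0.6747
  q = (11 - (-3.4)·1.1228 - (-3)·0.6989 - (2)·-0.4746) / (11.4) = 1.5670
  r = (-5 - (2.5)·1.1228 - (-2)·0.8596 - (2.8)·-0.4746) / (9.3) = -0.5117
  s = (-10 - (0.9)·1.1228 - (-2.7)·0.8596 - (0.3)·0.6989) / (5.9) = -1.5084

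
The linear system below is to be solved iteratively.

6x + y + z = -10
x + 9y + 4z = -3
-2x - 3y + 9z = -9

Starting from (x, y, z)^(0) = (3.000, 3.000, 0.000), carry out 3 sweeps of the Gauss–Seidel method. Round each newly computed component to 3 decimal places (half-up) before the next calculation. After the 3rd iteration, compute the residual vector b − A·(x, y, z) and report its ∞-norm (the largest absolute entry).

Iteration 1:
  x = (-10 - (1)·3.000 - (1)·0.000) / (6) = -2.167
  y = (-3 - (1)·-2.167 - (4)·0.000) / (9) = -0.093
  z = (-9 - (-2)·-2.167 - (-3)·-0.093) / (9) = -1.513
Iteration 2:
  x = (-10 - (1)·-0.093 - (1)·-1.513) / (6) = -1.399
  y = (-3 - (1)·-1.399 - (4)·-1.513) / (9) = 0.495
  z = (-9 - (-2)·-1.399 - (-3)·0.495) / (9) = -1.146
Iteration 3:
  x = (-10 - (1)·0.495 - (1)·-1.146) / (6) = -1.558
  y = (-3 - (1)·-1.558 - (4)·-1.146) / (9) = 0.349
  z = (-9 - (-2)·-1.558 - (-3)·0.349) / (9) = -1.230
Residual b − A·x = (0.229, 0.337, 0.001); ∞-norm = 0.337

0.337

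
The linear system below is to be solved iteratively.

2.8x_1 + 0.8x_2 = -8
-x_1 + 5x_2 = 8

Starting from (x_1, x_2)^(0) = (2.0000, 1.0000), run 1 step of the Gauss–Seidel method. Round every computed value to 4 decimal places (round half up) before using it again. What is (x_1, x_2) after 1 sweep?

Iteration 1:
  x_1 = (-8 - (0.8)·1.0000) / (2.8) = -3.1429
  x_2 = (8 - (-1)·-3.1429) / (5) = 0.9714

(-3.1429, 0.9714)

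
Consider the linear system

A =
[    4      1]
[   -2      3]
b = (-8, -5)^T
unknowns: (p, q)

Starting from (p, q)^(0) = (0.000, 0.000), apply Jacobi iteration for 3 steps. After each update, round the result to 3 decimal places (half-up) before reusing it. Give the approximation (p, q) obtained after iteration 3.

(-1.250, -2.722)

Iteration 1:
  p = (-8 - (1)·0.000) / (4) = -2.000
  q = (-5 - (-2)·0.000) / (3) = -1.667
Iteration 2:
  p = (-8 - (1)·-1.667) / (4) = -1.583
  q = (-5 - (-2)·-2.000) / (3) = -3.000
Iteration 3:
  p = (-8 - (1)·-3.000) / (4) = -1.250
  q = (-5 - (-2)·-1.583) / (3) = -2.722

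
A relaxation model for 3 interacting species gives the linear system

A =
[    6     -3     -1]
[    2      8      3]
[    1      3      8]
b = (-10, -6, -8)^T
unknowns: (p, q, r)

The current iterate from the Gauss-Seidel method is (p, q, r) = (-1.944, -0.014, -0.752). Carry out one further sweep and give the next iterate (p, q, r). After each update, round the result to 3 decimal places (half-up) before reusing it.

One sweep:
  p = (-10 - (-3)·-0.014 - (-1)·-0.752) / (6) = -1.799
  q = (-6 - (2)·-1.799 - (3)·-0.752) / (8) = -0.018
  r = (-8 - (1)·-1.799 - (3)·-0.018) / (8) = -0.768

(-1.799, -0.018, -0.768)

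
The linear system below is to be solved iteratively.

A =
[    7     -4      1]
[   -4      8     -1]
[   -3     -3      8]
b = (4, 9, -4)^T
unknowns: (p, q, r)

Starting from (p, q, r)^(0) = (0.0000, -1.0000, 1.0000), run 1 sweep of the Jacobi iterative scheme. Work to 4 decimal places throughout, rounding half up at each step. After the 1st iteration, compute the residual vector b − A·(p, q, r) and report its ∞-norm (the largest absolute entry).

10.8753

Iteration 1:
  p = (4 - (-4)·-1.0000 - (1)·1.0000) / (7) = -0.1429
  q = (9 - (-4)·0.0000 - (-1)·1.0000) / (8) = 1.2500
  r = (-4 - (-3)·0.0000 - (-3)·-1.0000) / (8) = -0.8750
Residual b − A·x = (10.8753, -2.4466, 6.3213); ∞-norm = 10.8753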